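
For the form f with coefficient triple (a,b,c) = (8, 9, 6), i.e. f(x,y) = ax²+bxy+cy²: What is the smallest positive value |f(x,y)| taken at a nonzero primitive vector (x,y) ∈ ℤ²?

translate: b→-7 (≡9 mod 16), so (8,9,6)→(8,-7,5)
flip: (8,-7,5)→(5,7,8)
translate: b→-3 (≡7 mod 10), so (5,7,8)→(5,-3,6)
reduced (well bottom): (5,-3,6) with a≤c, −a<b≤a
well minimum = a = 5

5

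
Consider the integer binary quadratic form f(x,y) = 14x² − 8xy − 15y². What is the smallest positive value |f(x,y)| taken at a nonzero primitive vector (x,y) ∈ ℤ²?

descent: ρ → (-15,8,14)  [lands on river]
river: ρ → (14,20,-9)
river: ρ → (-9,16,18)
river: ρ → (18,20,-7)
river: ρ → (-7,22,15)
river: ρ → (15,8,-14)
river: ρ → (-14,20,9)
river: ρ → (9,16,-18)
river: ρ → (-18,20,7)
river: ρ → (7,22,-15)
closes: descent 1, river 10
min |a| on river = 7

7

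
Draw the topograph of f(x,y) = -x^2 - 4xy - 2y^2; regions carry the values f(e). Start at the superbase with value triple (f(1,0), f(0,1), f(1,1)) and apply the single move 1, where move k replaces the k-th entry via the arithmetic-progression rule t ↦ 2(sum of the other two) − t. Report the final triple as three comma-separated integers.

start (-1,-2,-7) = (f(1,0),f(0,1),f(1,1))
replace slot 1: 2·((-2)+(-7)) − (-1) = -17 → (-17,-2,-7)

-17,-2,-7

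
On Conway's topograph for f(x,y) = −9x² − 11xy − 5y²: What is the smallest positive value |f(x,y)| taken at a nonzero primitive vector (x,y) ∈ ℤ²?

translate: b→-7 (≡11 mod 18), so (9,11,5)→(9,-7,3)
flip: (9,-7,3)→(3,7,9)
translate: b→1 (≡7 mod 6), so (3,7,9)→(3,1,5)
reduced (well bottom): (3,1,5) with a≤c, −a<b≤a
well minimum |f| = |-3| = 3 (negative-definite)

3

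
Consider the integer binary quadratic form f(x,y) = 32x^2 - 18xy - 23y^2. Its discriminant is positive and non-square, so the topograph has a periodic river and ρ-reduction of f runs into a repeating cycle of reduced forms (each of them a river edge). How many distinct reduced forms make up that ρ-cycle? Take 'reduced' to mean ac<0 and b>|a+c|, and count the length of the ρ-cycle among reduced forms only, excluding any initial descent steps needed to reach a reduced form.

D = 3268, ⌊√D⌋ = 57
descent: ρ → (-23,18,32)  [lands on river]
river: ρ → (32,46,-9)
river: ρ → (-9,44,37)
river: ρ → (37,30,-16)
river: ρ → (-16,34,33)
river: ρ → (33,32,-17)
river: ρ → (-17,36,29)
river: ρ → (29,22,-24)
river: ρ → (-24,26,27)
river: ρ → (27,28,-23)
ρ-cycle length = 10 (tail of 1 descent step not counted)

10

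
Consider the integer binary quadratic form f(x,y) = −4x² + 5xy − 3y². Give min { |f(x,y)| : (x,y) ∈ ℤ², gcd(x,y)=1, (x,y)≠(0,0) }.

translate: b→3 (≡-5 mod 8), so (4,-5,3)→(4,3,2)
flip: (4,3,2)→(2,-3,4)
translate: b→1 (≡-3 mod 4), so (2,-3,4)→(2,1,3)
reduced (well bottom): (2,1,3) with a≤c, −a<b≤a
well minimum |f| = |-2| = 2 (negative-definite)

2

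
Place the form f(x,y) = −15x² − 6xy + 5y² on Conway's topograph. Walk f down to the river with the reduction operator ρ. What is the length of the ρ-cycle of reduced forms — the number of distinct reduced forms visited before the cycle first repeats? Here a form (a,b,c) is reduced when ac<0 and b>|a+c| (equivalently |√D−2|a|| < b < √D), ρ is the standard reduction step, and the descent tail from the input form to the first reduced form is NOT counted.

D = 336, ⌊√D⌋ = 18
descent: ρ → (5,16,-4)  [lands on river]
river: ρ → (-4,16,5)
river: ρ → (5,14,-7)
river: ρ → (-7,14,5)
ρ-cycle length = 4 (tail of 1 descent step not counted)

4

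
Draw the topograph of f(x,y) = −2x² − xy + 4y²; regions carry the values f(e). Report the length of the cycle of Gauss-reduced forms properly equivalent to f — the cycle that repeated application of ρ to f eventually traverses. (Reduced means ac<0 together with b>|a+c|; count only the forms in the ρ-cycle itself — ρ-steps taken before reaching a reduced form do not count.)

D = 33, ⌊√D⌋ = 5
descent: ρ → (4,1,-2)
descent: ρ → (-2,3,3)  [lands on river]
river: ρ → (3,3,-2)
river: ρ → (-2,5,1)
river: ρ → (1,5,-2)
ρ-cycle length = 4 (tail of 2 descent steps not counted)

4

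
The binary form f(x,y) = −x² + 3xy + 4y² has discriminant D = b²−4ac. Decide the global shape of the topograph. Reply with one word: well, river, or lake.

D = b²−4ac = 3² − 4·(-1)·4 = 25
D = 5² is a perfect square ⇒ form factors over ℤ ⇒ lakes

lake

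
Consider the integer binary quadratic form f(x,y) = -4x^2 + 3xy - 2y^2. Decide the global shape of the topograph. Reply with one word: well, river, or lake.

D = b²−4ac = 3² − 4·(-4)·(-2) = -23
D < 0 ⇒ definite ⇒ every region one sign ⇒ single well

well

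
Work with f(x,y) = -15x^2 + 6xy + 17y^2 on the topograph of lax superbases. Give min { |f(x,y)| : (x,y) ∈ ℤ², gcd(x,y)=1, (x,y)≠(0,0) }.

river: ρ → (17,28,-4)
river: ρ → (-4,28,17)
river: ρ → (17,6,-15)
river: ρ → (-15,24,8)
river: ρ → (8,24,-15)
river: ρ → (-15,6,17)
closes: descent 0, river 6
min |a| on river = 4

4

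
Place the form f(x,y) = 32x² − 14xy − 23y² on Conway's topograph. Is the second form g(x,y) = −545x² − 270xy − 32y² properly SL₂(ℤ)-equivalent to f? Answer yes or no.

D₁ = 3140, D₂ = 3140
river cycle of f (length 10): (-23, 14, 32), (32, 50, -5), (-5, 50, 32), (32, 14, -23), (-23, 32, 23), (23, 14, -32), (-32, 50, 5), (5, 50, -32), (-32, 14, 23), (23, 32, -23)
river cycle of g (length 10): (-32, 14, 23), (23, 32, -23), (-23, 14, 32), (32, 50, -5), (-5, 50, 32), (32, 14, -23), (-23, 32, 23), (23, 14, -32), (-32, 50, 5), (5, 50, -32)
cycles coincide ⇒ equivalent

yes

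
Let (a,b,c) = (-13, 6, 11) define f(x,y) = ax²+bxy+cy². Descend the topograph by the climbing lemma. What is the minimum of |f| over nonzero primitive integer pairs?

river: ρ → (11,16,-8)
river: ρ → (-8,16,11)
river: ρ → (11,6,-13)
river: ρ → (-13,20,4)
river: ρ → (4,20,-13)
river: ρ → (-13,6,11)
closes: descent 0, river 6
min |a| on river = 4

4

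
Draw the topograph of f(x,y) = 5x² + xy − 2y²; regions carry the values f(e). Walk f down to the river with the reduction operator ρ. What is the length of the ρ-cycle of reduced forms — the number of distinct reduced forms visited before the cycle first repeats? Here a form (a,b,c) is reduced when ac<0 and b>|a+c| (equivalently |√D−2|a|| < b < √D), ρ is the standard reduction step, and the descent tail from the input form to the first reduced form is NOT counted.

D = 41, ⌊√D⌋ = 6
descent: ρ → (-2,3,4)  [lands on river]
river: ρ → (4,5,-1)
river: ρ → (-1,5,4)
river: ρ → (4,3,-2)
river: ρ → (-2,5,2)
river: ρ → (2,3,-4)
river: ρ → (-4,5,1)
river: ρ → (1,5,-4)
river: ρ → (-4,3,2)
river: ρ → (2,5,-2)
ρ-cycle length = 10 (tail of 1 descent step not counted)

10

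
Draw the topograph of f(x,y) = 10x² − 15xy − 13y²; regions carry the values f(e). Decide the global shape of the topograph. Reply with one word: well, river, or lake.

D = b²−4ac = (-15)² − 4·10·(-13) = 745
D > 0 non-square ⇒ indefinite ⇒ periodic river

river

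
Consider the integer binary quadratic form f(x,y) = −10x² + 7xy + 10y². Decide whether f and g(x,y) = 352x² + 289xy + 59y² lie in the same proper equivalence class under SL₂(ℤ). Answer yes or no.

D₁ = 449, D₂ = 449
river cycle of f (length 38): (10, 13, -7), (-7, 15, 8), (8, 17, -5), (-5, 13, 14), (14, 15, -4), (-4, 17, 10), (10, 3, -11), (-11, 19, 2), (2, 21, -1), (-1, 21, 2), … (28 more)
river cycle of g (length 38): (10, 13, -7), (-7, 15, 8), (8, 17, -5), (-5, 13, 14), (14, 15, -4), (-4, 17, 10), (10, 3, -11), (-11, 19, 2), (2, 21, -1), (-1, 21, 2), … (28 more)
cycles coincide ⇒ equivalent

yes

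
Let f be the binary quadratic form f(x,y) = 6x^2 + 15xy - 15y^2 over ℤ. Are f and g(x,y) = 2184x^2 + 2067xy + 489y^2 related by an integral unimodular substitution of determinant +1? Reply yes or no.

D₁ = 585, D₂ = 585
river cycle of f (length 6): (-15, 15, 6), (6, 21, -6), (-6, 15, 15), (15, 15, -6), (-6, 21, 6), (6, 15, -15)
river cycle of g (length 6): (6, 15, -15), (-15, 15, 6), (6, 21, -6), (-6, 15, 15), (15, 15, -6), (-6, 21, 6)
cycles coincide ⇒ equivalent

yes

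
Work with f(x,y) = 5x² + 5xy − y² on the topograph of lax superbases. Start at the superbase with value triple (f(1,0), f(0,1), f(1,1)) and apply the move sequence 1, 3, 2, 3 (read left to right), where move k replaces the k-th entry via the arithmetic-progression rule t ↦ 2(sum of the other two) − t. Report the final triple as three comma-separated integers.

start (5,-1,9) = (f(1,0),f(0,1),f(1,1))
replace slot 1: 2·((-1)+9) − 5 = 11 → (11,-1,9)
replace slot 3: 2·(11+(-1)) − 9 = 11 → (11,-1,11)
replace slot 2: 2·(11+11) − (-1) = 45 → (11,45,11)
replace slot 3: 2·(11+45) − 11 = 101 → (11,45,101)

11,45,101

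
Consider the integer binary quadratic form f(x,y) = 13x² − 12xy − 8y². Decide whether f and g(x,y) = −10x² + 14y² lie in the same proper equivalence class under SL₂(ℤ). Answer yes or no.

D₁ = 560, D₂ = 560
river cycle of f (length 6): (-8, 12, 13), (13, 14, -7), (-7, 14, 13), (13, 12, -8), (-8, 20, 5), (5, 20, -8)
river cycle of g (length 2): (-10, 20, 4), (4, 20, -10)
cycles differ ⇒ inequivalent

no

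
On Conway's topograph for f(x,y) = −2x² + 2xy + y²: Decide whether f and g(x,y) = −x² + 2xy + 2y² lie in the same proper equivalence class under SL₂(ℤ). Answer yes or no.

D₁ = 12, D₂ = 12
river cycle of f (length 2): (1, 2, -2), (-2, 2, 1)
river cycle of g (length 2): (2, 2, -1), (-1, 2, 2)
cycles differ ⇒ inequivalent

no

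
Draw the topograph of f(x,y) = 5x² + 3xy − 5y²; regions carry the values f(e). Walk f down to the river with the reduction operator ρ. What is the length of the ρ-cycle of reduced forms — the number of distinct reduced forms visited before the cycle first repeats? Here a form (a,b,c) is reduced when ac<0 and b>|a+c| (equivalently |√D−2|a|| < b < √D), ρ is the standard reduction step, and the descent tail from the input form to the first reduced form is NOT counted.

D = 109, ⌊√D⌋ = 10
river: ρ → (-5,7,3)
river: ρ → (3,5,-7)
river: ρ → (-7,9,1)
river: ρ → (1,9,-7)
river: ρ → (-7,5,3)
river: ρ → (3,7,-5)
river: ρ → (-5,3,5)
river: ρ → (5,7,-3)
river: ρ → (-3,5,7)
river: ρ → (7,9,-1)
river: ρ → (-1,9,7)
river: ρ → (7,5,-3)
river: ρ → (-3,7,5)
river: ρ → (5,3,-5)
ρ-cycle length = 14 (tail of 0 descent steps not counted)

14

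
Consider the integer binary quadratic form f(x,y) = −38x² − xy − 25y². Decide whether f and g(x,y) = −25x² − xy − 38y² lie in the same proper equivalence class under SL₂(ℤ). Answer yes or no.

D₁ = -3799, D₂ = -3799
f is negative-definite; reduce −f:
−f: flip: (38,1,25)→(25,-1,38)
−f: reduced (well bottom): (25,-1,38) with a≤c, −a<b≤a
flip sign back: reduced form of f is (-25,1,-38)
g is negative-definite; reduce −g:
−g: reduced (well bottom): (25,1,38) with a≤c, −a<b≤a
flip sign back: reduced form of g is (-25,-1,-38)
reduced forms (-25, 1, -38) vs (-25, -1, -38) ⇒ inequivalent

no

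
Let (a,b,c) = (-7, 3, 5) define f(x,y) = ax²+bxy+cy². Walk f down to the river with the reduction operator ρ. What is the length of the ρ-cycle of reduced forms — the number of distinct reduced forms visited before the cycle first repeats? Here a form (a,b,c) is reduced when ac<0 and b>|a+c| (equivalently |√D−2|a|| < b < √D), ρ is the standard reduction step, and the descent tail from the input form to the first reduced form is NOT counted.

D = 149, ⌊√D⌋ = 12
river: ρ → (5,7,-5)
river: ρ → (-5,3,7)
river: ρ → (7,11,-1)
river: ρ → (-1,11,7)
river: ρ → (7,3,-5)
river: ρ → (-5,7,5)
river: ρ → (5,3,-7)
river: ρ → (-7,11,1)
river: ρ → (1,11,-7)
river: ρ → (-7,3,5)
ρ-cycle length = 10 (tail of 0 descent steps not counted)

10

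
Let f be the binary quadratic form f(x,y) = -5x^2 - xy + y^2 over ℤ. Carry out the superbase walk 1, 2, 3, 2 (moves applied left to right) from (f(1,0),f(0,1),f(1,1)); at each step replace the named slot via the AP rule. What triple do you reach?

start (-5,1,-5) = (f(1,0),f(0,1),f(1,1))
replace slot 1: 2·(1+(-5)) − (-5) = -3 → (-3,1,-5)
replace slot 2: 2·((-3)+(-5)) − 1 = -17 → (-3,-17,-5)
replace slot 3: 2·((-3)+(-17)) − (-5) = -35 → (-3,-17,-35)
replace slot 2: 2·((-3)+(-35)) − (-17) = -59 → (-3,-59,-35)

-3,-59,-35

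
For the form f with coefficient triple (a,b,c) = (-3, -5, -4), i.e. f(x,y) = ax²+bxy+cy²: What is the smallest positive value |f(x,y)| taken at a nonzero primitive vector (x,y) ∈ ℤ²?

translate: b→-1 (≡5 mod 6), so (3,5,4)→(3,-1,2)
flip: (3,-1,2)→(2,1,3)
reduced (well bottom): (2,1,3) with a≤c, −a<b≤a
well minimum |f| = |-2| = 2 (negative-definite)

2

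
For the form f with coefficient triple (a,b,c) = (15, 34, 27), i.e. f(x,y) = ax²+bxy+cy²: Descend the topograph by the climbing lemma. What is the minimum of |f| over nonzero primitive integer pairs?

translate: b→4 (≡34 mod 30), so (15,34,27)→(15,4,8)
flip: (15,4,8)→(8,-4,15)
reduced (well bottom): (8,-4,15) with a≤c, −a<b≤a
well minimum = a = 8

8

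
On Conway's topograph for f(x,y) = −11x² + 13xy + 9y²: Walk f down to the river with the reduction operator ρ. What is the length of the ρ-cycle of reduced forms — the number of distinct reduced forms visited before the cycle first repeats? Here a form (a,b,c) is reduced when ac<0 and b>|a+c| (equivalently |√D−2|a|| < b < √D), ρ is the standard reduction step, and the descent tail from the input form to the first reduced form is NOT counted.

D = 565, ⌊√D⌋ = 23
river: ρ → (9,23,-1)
river: ρ → (-1,23,9)
river: ρ → (9,13,-11)
river: ρ → (-11,9,11)
river: ρ → (11,13,-9)
river: ρ → (-9,23,1)
river: ρ → (1,23,-9)
river: ρ → (-9,13,11)
river: ρ → (11,9,-11)
river: ρ → (-11,13,9)
ρ-cycle length = 10 (tail of 0 descent steps not counted)

10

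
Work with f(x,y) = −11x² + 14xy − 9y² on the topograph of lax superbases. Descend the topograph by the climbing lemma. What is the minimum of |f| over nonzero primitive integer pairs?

translate: b→8 (≡-14 mod 22), so (11,-14,9)→(11,8,6)
flip: (11,8,6)→(6,-8,11)
translate: b→4 (≡-8 mod 12), so (6,-8,11)→(6,4,9)
reduced (well bottom): (6,4,9) with a≤c, −a<b≤a
well minimum |f| = |-6| = 6 (negative-definite)

6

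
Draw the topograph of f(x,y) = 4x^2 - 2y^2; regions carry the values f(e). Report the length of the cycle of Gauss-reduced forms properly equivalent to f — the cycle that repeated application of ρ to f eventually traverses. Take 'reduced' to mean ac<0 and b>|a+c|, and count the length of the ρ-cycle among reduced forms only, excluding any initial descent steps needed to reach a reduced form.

D = 32, ⌊√D⌋ = 5
descent: ρ → (-2,4,2)  [lands on river]
river: ρ → (2,4,-2)
ρ-cycle length = 2 (tail of 1 descent step not counted)

2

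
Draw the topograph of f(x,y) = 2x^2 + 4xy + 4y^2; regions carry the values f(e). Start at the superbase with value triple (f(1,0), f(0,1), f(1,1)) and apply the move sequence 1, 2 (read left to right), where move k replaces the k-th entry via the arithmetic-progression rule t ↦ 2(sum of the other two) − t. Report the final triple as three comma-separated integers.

start (2,4,10) = (f(1,0),f(0,1),f(1,1))
replace slot 1: 2·(4+10) − 2 = 26 → (26,4,10)
replace slot 2: 2·(26+10) − 4 = 68 → (26,68,10)

26,68,10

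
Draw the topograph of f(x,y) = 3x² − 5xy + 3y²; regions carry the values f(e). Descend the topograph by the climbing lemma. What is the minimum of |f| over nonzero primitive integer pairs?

translate: b→1 (≡-5 mod 6), so (3,-5,3)→(3,1,1)
flip: (3,1,1)→(1,-1,3)
translate: b→1 (≡-1 mod 2), so (1,-1,3)→(1,1,3)
reduced (well bottom): (1,1,3) with a≤c, −a<b≤a
well minimum = a = 1

1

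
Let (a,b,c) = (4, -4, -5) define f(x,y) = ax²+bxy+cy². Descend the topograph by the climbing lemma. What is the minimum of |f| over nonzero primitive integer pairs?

descent: ρ → (-5,4,4)  [lands on river]
river: ρ → (4,4,-5)
river: ρ → (-5,6,3)
river: ρ → (3,6,-5)
closes: descent 1, river 4
min |a| on river = 3

3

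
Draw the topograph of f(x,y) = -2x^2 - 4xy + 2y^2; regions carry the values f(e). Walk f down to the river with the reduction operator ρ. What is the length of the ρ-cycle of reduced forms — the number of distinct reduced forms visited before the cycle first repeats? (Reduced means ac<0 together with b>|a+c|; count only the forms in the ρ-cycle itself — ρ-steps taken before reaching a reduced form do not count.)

D = 32, ⌊√D⌋ = 5
descent: ρ → (2,4,-2)  [lands on river]
river: ρ → (-2,4,2)
ρ-cycle length = 2 (tail of 1 descent step not counted)

2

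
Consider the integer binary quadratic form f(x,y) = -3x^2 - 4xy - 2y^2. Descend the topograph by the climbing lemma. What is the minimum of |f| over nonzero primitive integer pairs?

translate: b→-2 (≡4 mod 6), so (3,4,2)→(3,-2,1)
flip: (3,-2,1)→(1,2,3)
translate: b→0 (≡2 mod 2), so (1,2,3)→(1,0,2)
reduced (well bottom): (1,0,2) with a≤c, −a<b≤a
well minimum |f| = |-1| = 1 (negative-definite)

1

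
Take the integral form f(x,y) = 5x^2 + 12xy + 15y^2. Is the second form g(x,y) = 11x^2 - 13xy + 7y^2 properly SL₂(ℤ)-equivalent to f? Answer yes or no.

D₁ = -156, D₂ = -139
discriminants differ ⇒ not SL₂(ℤ)-equivalent

no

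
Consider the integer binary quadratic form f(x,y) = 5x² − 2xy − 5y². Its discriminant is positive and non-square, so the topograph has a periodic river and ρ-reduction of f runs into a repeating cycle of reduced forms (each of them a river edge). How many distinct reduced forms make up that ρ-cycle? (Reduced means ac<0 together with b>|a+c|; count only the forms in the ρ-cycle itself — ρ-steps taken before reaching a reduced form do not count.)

D = 104, ⌊√D⌋ = 10
descent: ρ → (-5,2,5)  [lands on river]
river: ρ → (5,8,-2)
river: ρ → (-2,8,5)
river: ρ → (5,2,-5)
river: ρ → (-5,8,2)
river: ρ → (2,8,-5)
ρ-cycle length = 6 (tail of 1 descent step not counted)

6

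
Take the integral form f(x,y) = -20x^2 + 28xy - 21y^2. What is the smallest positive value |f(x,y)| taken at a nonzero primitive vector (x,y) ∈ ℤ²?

translate: b→12 (≡-28 mod 40), so (20,-28,21)→(20,12,13)
flip: (20,12,13)→(13,-12,20)
reduced (well bottom): (13,-12,20) with a≤c, −a<b≤a
well minimum |f| = |-13| = 13 (negative-definite)

13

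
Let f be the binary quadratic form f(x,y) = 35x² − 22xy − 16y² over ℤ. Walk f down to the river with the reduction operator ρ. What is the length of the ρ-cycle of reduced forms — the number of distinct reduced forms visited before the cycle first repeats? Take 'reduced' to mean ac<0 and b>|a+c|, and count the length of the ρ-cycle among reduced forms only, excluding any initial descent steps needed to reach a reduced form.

D = 2724, ⌊√D⌋ = 52
descent: ρ → (-16,22,35)  [lands on river]
river: ρ → (35,48,-3)
river: ρ → (-3,48,35)
river: ρ → (35,22,-16)
river: ρ → (-16,42,15)
river: ρ → (15,48,-7)
river: ρ → (-7,50,8)
river: ρ → (8,46,-19)
river: ρ → (-19,30,24)
river: ρ → (24,18,-25)
river: ρ → (-25,32,17)
river: ρ → (17,36,-21)
river: ρ → (-21,48,5)
river: ρ → (5,52,-1)
river: ρ → (-1,52,5)
river: ρ → (5,48,-21)
river: ρ → (-21,36,17)
river: ρ → (17,32,-25)
river: ρ → (-25,18,24)
river: ρ → (24,30,-19)
river: ρ → (-19,46,8)
river: ρ → (8,50,-7)
river: ρ → (-7,48,15)
river: ρ → (15,42,-16)
ρ-cycle length = 24 (tail of 1 descent step not counted)

24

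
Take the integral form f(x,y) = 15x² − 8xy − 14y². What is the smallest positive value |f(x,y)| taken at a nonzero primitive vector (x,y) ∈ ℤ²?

descent: ρ → (-14,8,15)  [lands on river]
river: ρ → (15,22,-7)
river: ρ → (-7,20,18)
river: ρ → (18,16,-9)
river: ρ → (-9,20,14)
river: ρ → (14,8,-15)
river: ρ → (-15,22,7)
river: ρ → (7,20,-18)
river: ρ → (-18,16,9)
river: ρ → (9,20,-14)
closes: descent 1, river 10
min |a| on river = 7

7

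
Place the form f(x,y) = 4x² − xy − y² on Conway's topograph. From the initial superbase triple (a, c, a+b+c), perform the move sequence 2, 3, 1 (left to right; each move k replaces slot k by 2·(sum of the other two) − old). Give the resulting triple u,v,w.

start (4,-1,2) = (f(1,0),f(0,1),f(1,1))
replace slot 2: 2·(4+2) − (-1) = 13 → (4,13,2)
replace slot 3: 2·(4+13) − 2 = 32 → (4,13,32)
replace slot 1: 2·(13+32) − 4 = 86 → (86,13,32)

86,13,32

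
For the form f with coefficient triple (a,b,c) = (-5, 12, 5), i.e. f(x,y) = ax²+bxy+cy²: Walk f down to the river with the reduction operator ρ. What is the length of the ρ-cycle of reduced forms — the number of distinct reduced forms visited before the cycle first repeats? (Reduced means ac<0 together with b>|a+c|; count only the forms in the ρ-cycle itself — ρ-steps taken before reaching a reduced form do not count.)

D = 244, ⌊√D⌋ = 15
river: ρ → (5,8,-9)
river: ρ → (-9,10,4)
river: ρ → (4,14,-3)
river: ρ → (-3,10,12)
river: ρ → (12,14,-1)
river: ρ → (-1,14,12)
river: ρ → (12,10,-3)
river: ρ → (-3,14,4)
river: ρ → (4,10,-9)
river: ρ → (-9,8,5)
river: ρ → (5,12,-5)
river: ρ → (-5,8,9)
river: ρ → (9,10,-4)
river: ρ → (-4,14,3)
river: ρ → (3,10,-12)
river: ρ → (-12,14,1)
river: ρ → (1,14,-12)
river: ρ → (-12,10,3)
river: ρ → (3,14,-4)
river: ρ → (-4,10,9)
river: ρ → (9,8,-5)
river: ρ → (-5,12,5)
ρ-cycle length = 22 (tail of 0 descent steps not counted)

22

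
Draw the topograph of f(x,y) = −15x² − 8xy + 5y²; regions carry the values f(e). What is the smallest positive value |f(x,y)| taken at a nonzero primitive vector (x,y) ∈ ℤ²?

descent: ρ → (5,18,-2)  [lands on river]
river: ρ → (-2,18,5)
river: ρ → (5,12,-11)
river: ρ → (-11,10,6)
river: ρ → (6,14,-7)
river: ρ → (-7,14,6)
river: ρ → (6,10,-11)
river: ρ → (-11,12,5)
closes: descent 1, river 8
min |a| on river = 2

2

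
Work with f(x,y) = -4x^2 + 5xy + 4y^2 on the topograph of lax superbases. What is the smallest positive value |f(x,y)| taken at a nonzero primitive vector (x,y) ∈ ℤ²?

river: ρ → (4,3,-5)
river: ρ → (-5,7,2)
river: ρ → (2,9,-1)
river: ρ → (-1,9,2)
river: ρ → (2,7,-5)
river: ρ → (-5,3,4)
river: ρ → (4,5,-4)
river: ρ → (-4,3,5)
river: ρ → (5,7,-2)
river: ρ → (-2,9,1)
river: ρ → (1,9,-2)
river: ρ → (-2,7,5)
river: ρ → (5,3,-4)
river: ρ → (-4,5,4)
closes: descent 0, river 14
min |a| on river = 1

1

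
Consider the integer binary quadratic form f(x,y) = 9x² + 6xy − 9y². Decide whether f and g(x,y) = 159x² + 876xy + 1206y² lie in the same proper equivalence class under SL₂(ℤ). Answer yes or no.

D₁ = 360, D₂ = 360
river cycle of f (length 6): (-9, 12, 6), (6, 12, -9), (-9, 6, 9), (9, 12, -6), (-6, 12, 9), (9, 6, -9)
river cycle of g (length 6): (9, 6, -9), (-9, 12, 6), (6, 12, -9), (-9, 6, 9), (9, 12, -6), (-6, 12, 9)
cycles coincide ⇒ equivalent

yes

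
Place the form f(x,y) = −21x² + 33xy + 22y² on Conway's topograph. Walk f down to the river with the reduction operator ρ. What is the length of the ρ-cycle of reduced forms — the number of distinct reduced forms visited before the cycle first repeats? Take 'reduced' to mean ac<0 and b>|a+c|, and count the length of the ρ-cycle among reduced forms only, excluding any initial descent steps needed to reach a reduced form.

D = 2937, ⌊√D⌋ = 54
river: ρ → (22,11,-32)
river: ρ → (-32,53,1)
river: ρ → (1,53,-32)
river: ρ → (-32,11,22)
river: ρ → (22,33,-21)
river: ρ → (-21,51,4)
river: ρ → (4,53,-8)
river: ρ → (-8,43,34)
river: ρ → (34,25,-17)
river: ρ → (-17,43,16)
river: ρ → (16,53,-2)
river: ρ → (-2,51,42)
river: ρ → (42,33,-11)
river: ρ → (-11,33,42)
river: ρ → (42,51,-2)
river: ρ → (-2,53,16)
river: ρ → (16,43,-17)
river: ρ → (-17,25,34)
river: ρ → (34,43,-8)
river: ρ → (-8,53,4)
river: ρ → (4,51,-21)
river: ρ → (-21,33,22)
ρ-cycle length = 22 (tail of 0 descent steps not counted)

22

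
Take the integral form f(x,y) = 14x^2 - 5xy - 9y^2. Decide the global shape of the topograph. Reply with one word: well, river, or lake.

D = b²−4ac = (-5)² − 4·14·(-9) = 529
D = 23² is a perfect square ⇒ form factors over ℤ ⇒ lakes

lake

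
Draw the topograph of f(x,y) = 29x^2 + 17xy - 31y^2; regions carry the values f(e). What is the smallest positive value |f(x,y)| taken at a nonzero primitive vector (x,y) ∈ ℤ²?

river: ρ → (-31,45,15)
river: ρ → (15,45,-31)
river: ρ → (-31,17,29)
river: ρ → (29,41,-19)
river: ρ → (-19,35,35)
river: ρ → (35,35,-19)
river: ρ → (-19,41,29)
river: ρ → (29,17,-31)
closes: descent 0, river 8
min |a| on river = 15

15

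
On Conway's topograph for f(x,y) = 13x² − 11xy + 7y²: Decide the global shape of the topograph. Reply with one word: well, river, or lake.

D = b²−4ac = (-11)² − 4·13·7 = -243
D < 0 ⇒ definite ⇒ every region one sign ⇒ single well

well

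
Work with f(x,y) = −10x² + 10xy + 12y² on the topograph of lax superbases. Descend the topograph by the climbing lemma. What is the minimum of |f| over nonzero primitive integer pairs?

river: ρ → (12,14,-8)
river: ρ → (-8,18,8)
river: ρ → (8,14,-12)
river: ρ → (-12,10,10)
river: ρ → (10,10,-12)
river: ρ → (-12,14,8)
river: ρ → (8,18,-8)
river: ρ → (-8,14,12)
river: ρ → (12,10,-10)
river: ρ → (-10,10,12)
closes: descent 0, river 10
min |a| on river = 8

8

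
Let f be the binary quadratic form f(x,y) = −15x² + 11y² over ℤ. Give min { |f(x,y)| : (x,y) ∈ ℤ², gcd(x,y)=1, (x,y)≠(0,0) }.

descent: ρ → (11,22,-4)  [lands on river]
river: ρ → (-4,18,21)
river: ρ → (21,24,-1)
river: ρ → (-1,24,21)
river: ρ → (21,18,-4)
river: ρ → (-4,22,11)
closes: descent 1, river 6
min |a| on river = 1

1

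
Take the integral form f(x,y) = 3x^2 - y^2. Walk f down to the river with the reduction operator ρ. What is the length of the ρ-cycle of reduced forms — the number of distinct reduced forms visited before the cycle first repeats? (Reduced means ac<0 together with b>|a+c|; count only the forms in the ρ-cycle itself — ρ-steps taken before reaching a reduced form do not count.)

D = 12, ⌊√D⌋ = 3
descent: ρ → (-1,2,2)  [lands on river]
river: ρ → (2,2,-1)
ρ-cycle length = 2 (tail of 1 descent step not counted)

2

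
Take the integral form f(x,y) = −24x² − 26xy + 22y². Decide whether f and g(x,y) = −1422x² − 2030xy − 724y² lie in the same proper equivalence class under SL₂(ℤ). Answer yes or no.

D₁ = 2788, D₂ = 2788
river cycle of f (length 18): (22, 26, -24), (-24, 22, 24), (24, 26, -22), (-22, 18, 28), (28, 38, -12), (-12, 34, 34), (34, 34, -12), (-12, 38, 28), (28, 18, -22), (-22, 26, 24), … (8 more)
river cycle of g (length 18): (-22, 18, 28), (28, 38, -12), (-12, 34, 34), (34, 34, -12), (-12, 38, 28), (28, 18, -22), (-22, 26, 24), (24, 22, -24), (-24, 26, 22), (22, 18, -28), … (8 more)
cycles coincide ⇒ equivalent

yes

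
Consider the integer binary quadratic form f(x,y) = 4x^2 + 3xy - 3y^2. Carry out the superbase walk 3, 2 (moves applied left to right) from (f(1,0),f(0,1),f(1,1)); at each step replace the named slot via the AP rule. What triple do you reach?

start (4,-3,4) = (f(1,0),f(0,1),f(1,1))
replace slot 3: 2·(4+(-3)) − 4 = -2 → (4,-3,-2)
replace slot 2: 2·(4+(-2)) − (-3) = 7 → (4,7,-2)

4,7,-2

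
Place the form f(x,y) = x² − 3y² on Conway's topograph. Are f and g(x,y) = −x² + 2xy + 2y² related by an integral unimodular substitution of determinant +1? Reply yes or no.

D₁ = 12, D₂ = 12
river cycle of f (length 2): (1, 2, -2), (-2, 2, 1)
river cycle of g (length 2): (2, 2, -1), (-1, 2, 2)
cycles differ ⇒ inequivalent

no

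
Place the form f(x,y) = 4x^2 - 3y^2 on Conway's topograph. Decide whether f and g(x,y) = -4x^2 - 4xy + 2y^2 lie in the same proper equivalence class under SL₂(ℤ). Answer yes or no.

D₁ = 48, D₂ = 48
river cycle of f (length 2): (-3, 6, 1), (1, 6, -3)
river cycle of g (length 2): (2, 4, -4), (-4, 4, 2)
cycles differ ⇒ inequivalent

no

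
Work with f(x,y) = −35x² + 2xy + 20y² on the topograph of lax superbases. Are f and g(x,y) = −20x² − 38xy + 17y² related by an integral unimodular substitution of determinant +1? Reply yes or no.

D₁ = 2804, D₂ = 2804
river cycle of f (length 22): (20, 38, -17), (-17, 30, 28), (28, 26, -19), (-19, 50, 4), (4, 46, -43), (-43, 40, 7), (7, 44, -31), (-31, 18, 20), (20, 22, -29), (-29, 36, 13), … (12 more)
river cycle of g (length 22): (17, 38, -20), (-20, 42, 13), (13, 36, -29), (-29, 22, 20), (20, 18, -31), (-31, 44, 7), (7, 40, -43), (-43, 46, 4), (4, 50, -19), (-19, 26, 28), … (12 more)
cycles differ ⇒ inequivalent

no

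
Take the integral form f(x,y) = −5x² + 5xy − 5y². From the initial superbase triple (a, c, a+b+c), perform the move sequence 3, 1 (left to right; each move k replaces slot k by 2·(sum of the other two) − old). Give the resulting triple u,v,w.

start (-5,-5,-5) = (f(1,0),f(0,1),f(1,1))
replace slot 3: 2·((-5)+(-5)) − (-5) = -15 → (-5,-5,-15)
replace slot 1: 2·((-5)+(-15)) − (-5) = -35 → (-35,-5,-15)

-35,-5,-15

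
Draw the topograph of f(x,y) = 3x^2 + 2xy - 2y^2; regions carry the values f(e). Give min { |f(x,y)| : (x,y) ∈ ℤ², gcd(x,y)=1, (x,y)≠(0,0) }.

river: ρ → (-2,2,3)
river: ρ → (3,4,-1)
river: ρ → (-1,4,3)
river: ρ → (3,2,-2)
closes: descent 0, river 4
min |a| on river = 1

1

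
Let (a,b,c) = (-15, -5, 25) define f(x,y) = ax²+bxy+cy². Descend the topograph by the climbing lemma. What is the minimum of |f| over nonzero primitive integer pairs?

descent: ρ → (25,5,-15)
descent: ρ → (-15,25,15)  [lands on river]
river: ρ → (15,35,-5)
river: ρ → (-5,35,15)
river: ρ → (15,25,-15)
river: ρ → (-15,35,5)
river: ρ → (5,35,-15)
closes: descent 2, river 6
min |a| on river = 5

5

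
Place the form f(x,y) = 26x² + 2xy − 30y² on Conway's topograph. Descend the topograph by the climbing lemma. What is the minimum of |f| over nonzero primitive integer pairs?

descent: ρ → (-30,-2,26)
descent: ρ → (26,54,-2)  [lands on river]
river: ρ → (-2,54,26)
river: ρ → (26,50,-6)
river: ρ → (-6,46,42)
river: ρ → (42,38,-10)
river: ρ → (-10,42,34)
river: ρ → (34,26,-18)
river: ρ → (-18,46,14)
river: ρ → (14,38,-30)
river: ρ → (-30,22,22)
river: ρ → (22,22,-30)
river: ρ → (-30,38,14)
river: ρ → (14,46,-18)
river: ρ → (-18,26,34)
river: ρ → (34,42,-10)
river: ρ → (-10,38,42)
river: ρ → (42,46,-6)
river: ρ → (-6,50,26)
closes: descent 2, river 18
min |a| on river = 2

2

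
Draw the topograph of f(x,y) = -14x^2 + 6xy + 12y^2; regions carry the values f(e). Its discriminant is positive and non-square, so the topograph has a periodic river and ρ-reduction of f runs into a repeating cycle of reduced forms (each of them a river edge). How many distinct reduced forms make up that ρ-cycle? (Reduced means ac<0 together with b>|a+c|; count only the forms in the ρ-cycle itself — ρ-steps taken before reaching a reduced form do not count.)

D = 708, ⌊√D⌋ = 26
river: ρ → (12,18,-8)
river: ρ → (-8,14,16)
river: ρ → (16,18,-6)
river: ρ → (-6,18,16)
river: ρ → (16,14,-8)
river: ρ → (-8,18,12)
river: ρ → (12,6,-14)
river: ρ → (-14,22,4)
river: ρ → (4,26,-2)
river: ρ → (-2,26,4)
river: ρ → (4,22,-14)
river: ρ → (-14,6,12)
ρ-cycle length = 12 (tail of 0 descent steps not counted)

12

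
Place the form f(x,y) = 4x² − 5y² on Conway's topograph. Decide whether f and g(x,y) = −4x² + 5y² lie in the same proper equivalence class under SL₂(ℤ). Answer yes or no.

D₁ = 80, D₂ = 80
river cycle of f (length 2): (4, 8, -1), (-1, 8, 4)
river cycle of g (length 2): (-4, 8, 1), (1, 8, -4)
cycles differ ⇒ inequivalent

no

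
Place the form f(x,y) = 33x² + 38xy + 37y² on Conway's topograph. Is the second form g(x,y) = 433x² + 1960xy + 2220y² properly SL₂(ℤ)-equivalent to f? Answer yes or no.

D₁ = -3440, D₂ = -3440
f: translate: b→-28 (≡38 mod 66), so (33,38,37)→(33,-28,32)
f: flip: (33,-28,32)→(32,28,33)
f: reduced (well bottom): (32,28,33) with a≤c, −a<b≤a
g: translate: b→228 (≡1960 mod 866), so (433,1960,2220)→(433,228,32)
g: flip: (433,228,32)→(32,-228,433)
g: translate: b→28 (≡-228 mod 64), so (32,-228,433)→(32,28,33)
g: reduced (well bottom): (32,28,33) with a≤c, −a<b≤a
reduced forms (32, 28, 33) vs (32, 28, 33) ⇒ equivalent

yes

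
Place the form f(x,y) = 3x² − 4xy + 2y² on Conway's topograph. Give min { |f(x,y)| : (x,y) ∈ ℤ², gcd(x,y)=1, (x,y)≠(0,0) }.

translate: b→2 (≡-4 mod 6), so (3,-4,2)→(3,2,1)
flip: (3,2,1)→(1,-2,3)
translate: b→0 (≡-2 mod 2), so (1,-2,3)→(1,0,2)
reduced (well bottom): (1,0,2) with a≤c, −a<b≤a
well minimum = a = 1

1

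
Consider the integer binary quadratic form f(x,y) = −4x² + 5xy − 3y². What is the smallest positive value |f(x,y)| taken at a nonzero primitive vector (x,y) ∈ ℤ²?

translate: b→3 (≡-5 mod 8), so (4,-5,3)→(4,3,2)
flip: (4,3,2)→(2,-3,4)
translate: b→1 (≡-3 mod 4), so (2,-3,4)→(2,1,3)
reduced (well bottom): (2,1,3) with a≤c, −a<b≤a
well minimum |f| = |-2| = 2 (negative-definite)

2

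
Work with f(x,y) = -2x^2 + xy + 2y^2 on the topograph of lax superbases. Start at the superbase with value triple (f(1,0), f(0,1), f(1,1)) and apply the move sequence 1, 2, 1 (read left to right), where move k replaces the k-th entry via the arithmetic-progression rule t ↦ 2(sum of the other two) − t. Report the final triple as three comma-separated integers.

start (-2,2,1) = (f(1,0),f(0,1),f(1,1))
replace slot 1: 2·(2+1) − (-2) = 8 → (8,2,1)
replace slot 2: 2·(8+1) − 2 = 16 → (8,16,1)
replace slot 1: 2·(16+1) − 8 = 26 → (26,16,1)

26,16,1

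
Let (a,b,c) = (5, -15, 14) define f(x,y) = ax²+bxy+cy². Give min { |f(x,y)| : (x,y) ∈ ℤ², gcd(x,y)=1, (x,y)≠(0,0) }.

translate: b→5 (≡-15 mod 10), so (5,-15,14)→(5,5,4)
flip: (5,5,4)→(4,-5,5)
translate: b→3 (≡-5 mod 8), so (4,-5,5)→(4,3,4)
reduced (well bottom): (4,3,4) with a≤c, −a<b≤a
well minimum = a = 4

4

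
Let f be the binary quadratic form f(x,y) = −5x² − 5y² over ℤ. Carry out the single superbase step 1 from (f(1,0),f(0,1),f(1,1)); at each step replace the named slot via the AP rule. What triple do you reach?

start (-5,-5,-10) = (f(1,0),f(0,1),f(1,1))
replace slot 1: 2·((-5)+(-10)) − (-5) = -25 → (-25,-5,-10)

-25,-5,-10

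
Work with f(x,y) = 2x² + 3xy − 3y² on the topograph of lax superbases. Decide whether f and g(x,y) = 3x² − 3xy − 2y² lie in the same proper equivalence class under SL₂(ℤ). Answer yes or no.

D₁ = 33, D₂ = 33
river cycle of f (length 4): (-3, 3, 2), (2, 5, -1), (-1, 5, 2), (2, 3, -3)
river cycle of g (length 4): (-2, 3, 3), (3, 3, -2), (-2, 5, 1), (1, 5, -2)
cycles differ ⇒ inequivalent

no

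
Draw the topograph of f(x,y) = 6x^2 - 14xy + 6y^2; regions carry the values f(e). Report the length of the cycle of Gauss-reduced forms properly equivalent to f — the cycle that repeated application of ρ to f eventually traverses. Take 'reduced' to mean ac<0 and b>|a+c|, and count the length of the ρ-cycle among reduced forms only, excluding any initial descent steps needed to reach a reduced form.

D = 52, ⌊√D⌋ = 7
descent: ρ → (6,2,-2)
descent: ρ → (-2,6,2)  [lands on river]
river: ρ → (2,6,-2)
ρ-cycle length = 2 (tail of 2 descent steps not counted)

2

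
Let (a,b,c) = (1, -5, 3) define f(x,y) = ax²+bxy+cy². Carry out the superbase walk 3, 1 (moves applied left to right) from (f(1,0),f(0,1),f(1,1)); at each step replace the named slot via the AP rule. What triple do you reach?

start (1,3,-1) = (f(1,0),f(0,1),f(1,1))
replace slot 3: 2·(1+3) − (-1) = 9 → (1,3,9)
replace slot 1: 2·(3+9) − 1 = 23 → (23,3,9)

23,3,9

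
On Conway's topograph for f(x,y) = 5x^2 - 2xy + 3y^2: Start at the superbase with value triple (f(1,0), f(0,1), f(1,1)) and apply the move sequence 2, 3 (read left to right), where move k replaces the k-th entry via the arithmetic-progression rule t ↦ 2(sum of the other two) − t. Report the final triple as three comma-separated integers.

start (5,3,6) = (f(1,0),f(0,1),f(1,1))
replace slot 2: 2·(5+6) − 3 = 19 → (5,19,6)
replace slot 3: 2·(5+19) − 6 = 42 → (5,19,42)

5,19,42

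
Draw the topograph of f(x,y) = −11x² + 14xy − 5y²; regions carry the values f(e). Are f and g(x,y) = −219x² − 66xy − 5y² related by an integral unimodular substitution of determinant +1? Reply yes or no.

D₁ = -24, D₂ = -24
f is negative-definite; reduce −f:
−f: translate: b→8 (≡-14 mod 22), so (11,-14,5)→(11,8,2)
−f: flip: (11,8,2)→(2,-8,11)
−f: translate: b→0 (≡-8 mod 4), so (2,-8,11)→(2,0,3)
−f: reduced (well bottom): (2,0,3) with a≤c, −a<b≤a
flip sign back: reduced form of f is (-2,0,-3)
g is negative-definite; reduce −g:
−g: flip: (219,66,5)→(5,-66,219)
−g: translate: b→4 (≡-66 mod 10), so (5,-66,219)→(5,4,2)
−g: flip: (5,4,2)→(2,-4,5)
−g: translate: b→0 (≡-4 mod 4), so (2,-4,5)→(2,0,3)
−g: reduced (well bottom): (2,0,3) with a≤c, −a<b≤a
flip sign back: reduced form of g is (-2,0,-3)
reduced forms (-2, 0, -3) vs (-2, 0, -3) ⇒ equivalent

yes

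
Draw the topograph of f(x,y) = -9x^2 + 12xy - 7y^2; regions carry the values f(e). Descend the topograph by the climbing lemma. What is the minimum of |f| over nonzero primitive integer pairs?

translate: b→6 (≡-12 mod 18), so (9,-12,7)→(9,6,4)
flip: (9,6,4)→(4,-6,9)
translate: b→2 (≡-6 mod 8), so (4,-6,9)→(4,2,7)
reduced (well bottom): (4,2,7) with a≤c, −a<b≤a
well minimum |f| = |-4| = 4 (negative-definite)

4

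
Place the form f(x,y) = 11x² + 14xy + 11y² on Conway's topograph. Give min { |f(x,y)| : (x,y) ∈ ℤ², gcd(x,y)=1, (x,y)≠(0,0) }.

translate: b→-8 (≡14 mod 22), so (11,14,11)→(11,-8,8)
flip: (11,-8,8)→(8,8,11)
reduced (well bottom): (8,8,11) with a≤c, −a<b≤a
well minimum = a = 8

8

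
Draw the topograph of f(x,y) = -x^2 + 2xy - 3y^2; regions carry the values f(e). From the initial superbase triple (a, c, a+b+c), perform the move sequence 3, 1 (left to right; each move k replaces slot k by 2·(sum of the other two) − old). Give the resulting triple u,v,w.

start (-1,-3,-2) = (f(1,0),f(0,1),f(1,1))
replace slot 3: 2·((-1)+(-3)) − (-2) = -6 → (-1,-3,-6)
replace slot 1: 2·((-3)+(-6)) − (-1) = -17 → (-17,-3,-6)

-17,-3,-6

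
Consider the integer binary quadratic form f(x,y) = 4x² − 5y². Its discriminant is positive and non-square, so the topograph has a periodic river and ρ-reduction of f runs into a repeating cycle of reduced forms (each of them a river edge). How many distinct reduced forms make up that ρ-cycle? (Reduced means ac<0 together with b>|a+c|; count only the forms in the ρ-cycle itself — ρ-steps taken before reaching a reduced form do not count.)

D = 80, ⌊√D⌋ = 8
descent: ρ → (-5,0,4)
descent: ρ → (4,8,-1)  [lands on river]
river: ρ → (-1,8,4)
ρ-cycle length = 2 (tail of 2 descent steps not counted)

2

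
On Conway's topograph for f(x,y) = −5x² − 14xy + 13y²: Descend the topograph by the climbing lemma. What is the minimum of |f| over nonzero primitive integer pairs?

descent: ρ → (13,14,-5)  [lands on river]
river: ρ → (-5,16,10)
river: ρ → (10,4,-11)
river: ρ → (-11,18,3)
river: ρ → (3,18,-11)
river: ρ → (-11,4,10)
river: ρ → (10,16,-5)
river: ρ → (-5,14,13)
river: ρ → (13,12,-6)
river: ρ → (-6,12,13)
closes: descent 1, river 10
min |a| on river = 3

3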